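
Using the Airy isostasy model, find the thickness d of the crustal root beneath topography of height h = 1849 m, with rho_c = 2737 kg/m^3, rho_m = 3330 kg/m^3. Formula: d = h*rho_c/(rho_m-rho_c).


rho_m - rho_c = 3330 - 2737 = 593
d = 1849 * 2737 / 593
= 5060713 / 593
= 8534.09 m

8534.09


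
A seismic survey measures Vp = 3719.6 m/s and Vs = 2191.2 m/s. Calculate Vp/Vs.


Vp/Vs = 3719.6 / 2191.2
= 1.6975

1.6975


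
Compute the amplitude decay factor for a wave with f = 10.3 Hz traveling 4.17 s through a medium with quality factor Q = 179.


pi*f*t/Q = pi*10.3*4.17/179 = 0.753824
A/A0 = exp(-0.753824) = 0.470564

0.470564


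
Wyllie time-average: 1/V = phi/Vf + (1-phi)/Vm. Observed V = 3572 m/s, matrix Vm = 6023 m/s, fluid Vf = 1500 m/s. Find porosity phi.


1/V - 1/Vm = 1/3572 - 1/6023 = 0.00011392
1/Vf - 1/Vm = 1/1500 - 1/6023 = 0.00050064
phi = 0.00011392 / 0.00050064 = 0.2276

0.2276


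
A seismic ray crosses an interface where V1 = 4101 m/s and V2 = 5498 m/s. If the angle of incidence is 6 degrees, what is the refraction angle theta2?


sin(theta1) = sin(6 deg) = 0.104528
sin(theta2) = V2/V1 * sin(theta1) = 5498/4101 * 0.104528 = 0.140136
theta2 = arcsin(0.140136) = 8.0557 degrees

8.0557


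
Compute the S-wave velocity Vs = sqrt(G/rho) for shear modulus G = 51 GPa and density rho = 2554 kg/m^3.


Convert G to Pa: G = 51e9 Pa
Compute G/rho = 51e9 / 2554 = 19968676.5857
Vs = sqrt(19968676.5857) = 4468.63 m/s

4468.63


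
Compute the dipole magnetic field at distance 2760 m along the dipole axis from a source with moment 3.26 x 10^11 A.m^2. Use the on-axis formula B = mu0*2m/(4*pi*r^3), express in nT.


m = 3.26 x 10^11 = 326000000000 A.m^2
2m = 652000000000 A.m^2
r^3 = 2760^3 = 21024576000
B = (4pi*10^-7) * 652000000000 / (4*pi * 21024576000) * 1e9
= 819327.364056 / 264202614025.76 * 1e9
= 3101.1327 nT

3101.1327


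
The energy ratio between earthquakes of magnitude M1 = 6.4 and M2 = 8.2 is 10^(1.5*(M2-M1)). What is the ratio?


M2 - M1 = 8.2 - 6.4 = 1.8
1.5 * 1.8 = 2.7
ratio = 10^2.7 = 501.19

501.19


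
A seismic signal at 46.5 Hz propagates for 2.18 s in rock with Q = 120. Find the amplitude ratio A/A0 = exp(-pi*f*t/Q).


pi*f*t/Q = pi*46.5*2.18/120 = 2.65386
A/A0 = exp(-2.65386) = 0.070379

0.070379


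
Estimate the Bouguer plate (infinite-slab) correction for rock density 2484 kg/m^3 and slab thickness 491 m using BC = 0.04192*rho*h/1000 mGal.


BC = 0.04192 * rho * h / 1000
= 0.04192 * 2484 * 491 / 1000
= 51.1275 mGal

51.1275


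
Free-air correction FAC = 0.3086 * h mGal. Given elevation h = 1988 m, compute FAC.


FAC = 0.3086 * h
= 0.3086 * 1988
= 613.4968 mGal

613.4968


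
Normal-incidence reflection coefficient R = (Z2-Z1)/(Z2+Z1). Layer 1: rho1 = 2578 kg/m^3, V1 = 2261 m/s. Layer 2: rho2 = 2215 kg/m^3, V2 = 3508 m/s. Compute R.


Z1 = 2578 * 2261 = 5828858
Z2 = 2215 * 3508 = 7770220
R = (7770220 - 5828858) / (7770220 + 5828858) = 1941362 / 13599078 = 0.1428

0.1428


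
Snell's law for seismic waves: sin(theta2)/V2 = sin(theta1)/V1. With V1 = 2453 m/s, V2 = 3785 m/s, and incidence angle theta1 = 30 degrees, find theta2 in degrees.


sin(theta1) = sin(30 deg) = 0.5
sin(theta2) = V2/V1 * sin(theta1) = 3785/2453 * 0.5 = 0.771504
theta2 = arcsin(0.771504) = 50.4892 degrees

50.4892


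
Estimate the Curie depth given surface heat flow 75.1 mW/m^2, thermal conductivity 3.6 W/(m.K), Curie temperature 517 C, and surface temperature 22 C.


T_Curie - T_surf = 517 - 22 = 495 C
Convert q to W/m^2: 75.1 mW/m^2 = 0.0751 W/m^2
d = 495 * 3.6 / 0.0751 = 23728.36 m

23728.36


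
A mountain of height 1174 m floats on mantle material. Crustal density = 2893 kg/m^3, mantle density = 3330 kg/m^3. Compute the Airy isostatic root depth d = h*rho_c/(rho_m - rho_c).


rho_m - rho_c = 3330 - 2893 = 437
d = 1174 * 2893 / 437
= 3396382 / 437
= 7772.04 m

7772.04


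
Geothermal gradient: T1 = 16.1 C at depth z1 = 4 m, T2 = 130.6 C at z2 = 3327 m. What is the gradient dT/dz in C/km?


dT = 130.6 - 16.1 = 114.5 C
dz = 3327 - 4 = 3323 m
gradient = dT/dz * 1000 = 114.5/3323 * 1000 = 34.4568 C/km

34.4568


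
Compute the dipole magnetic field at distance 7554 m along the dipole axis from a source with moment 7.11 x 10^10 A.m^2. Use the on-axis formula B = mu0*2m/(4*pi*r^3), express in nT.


m = 7.11 x 10^10 = 71100000000 A.m^2
2m = 142200000000 A.m^2
r^3 = 7554^3 = 431053267464
B = (4pi*10^-7) * 142200000000 / (4*pi * 431053267464) * 1e9
= 178693.790136 / 5416775113483.11 * 1e9
= 32.989 nT

32.989


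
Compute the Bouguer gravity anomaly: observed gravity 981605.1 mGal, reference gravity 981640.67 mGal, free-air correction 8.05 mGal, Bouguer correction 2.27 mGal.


BA = g_obs - g_ref + FAC - BC
= 981605.1 - 981640.67 + 8.05 - 2.27
= -29.79 mGal

-29.79


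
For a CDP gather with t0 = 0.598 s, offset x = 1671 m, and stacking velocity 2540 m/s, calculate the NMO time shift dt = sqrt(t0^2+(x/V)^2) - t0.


x/Vnmo = 1671/2540 = 0.657874
(x/Vnmo)^2 = 0.432798
t0^2 = 0.357604
sqrt(0.357604 + 0.432798) = 0.889046
dt = 0.889046 - 0.598 = 0.291046

0.291046


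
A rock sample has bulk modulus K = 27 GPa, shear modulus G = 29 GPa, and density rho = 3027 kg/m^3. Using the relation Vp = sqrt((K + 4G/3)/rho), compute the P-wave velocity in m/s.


First compute the effective modulus:
K + 4G/3 = 27e9 + 4*29e9/3 = 65666666666.67 Pa
Then divide by density:
65666666666.67 / 3027 = 21693646.0742 Pa/(kg/m^3)
Take the square root:
Vp = sqrt(21693646.0742) = 4657.64 m/s

4657.64


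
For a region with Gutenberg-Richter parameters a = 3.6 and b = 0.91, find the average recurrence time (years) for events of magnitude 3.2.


log10(N) = 3.6 - 0.91*3.2 = 0.688
N = 10^0.688 = 4.875285
T = 1/N = 1/4.875285 = 0.2051 years

0.2051


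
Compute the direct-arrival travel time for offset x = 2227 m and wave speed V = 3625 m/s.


t = x / V
= 2227 / 3625
= 0.6143 s

0.6143


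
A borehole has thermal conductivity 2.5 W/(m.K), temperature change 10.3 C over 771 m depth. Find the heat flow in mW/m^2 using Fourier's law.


q = k * dT / dz * 1000
= 2.5 * 10.3 / 771 * 1000
= 0.033398 * 1000
= 33.3982 mW/m^2

33.3982


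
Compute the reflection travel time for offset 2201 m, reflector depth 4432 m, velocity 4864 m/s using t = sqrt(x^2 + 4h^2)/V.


x^2 + 4h^2 = 2201^2 + 4*4432^2 = 4844401 + 78570496 = 83414897
sqrt(83414897) = 9133.1756
t = 9133.1756 / 4864 = 1.8777 s

1.8777


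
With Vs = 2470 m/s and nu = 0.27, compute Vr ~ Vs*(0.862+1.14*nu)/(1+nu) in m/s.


Numerator factor = 0.862 + 1.14*0.27 = 1.1698
Denominator = 1 + 0.27 = 1.27
Vr = 2470 * 1.1698 / 1.27 = 2275.12 m/s

2275.12


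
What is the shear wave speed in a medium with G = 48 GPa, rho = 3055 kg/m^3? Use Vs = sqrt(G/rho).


Convert G to Pa: G = 48e9 Pa
Compute G/rho = 48e9 / 3055 = 15711947.6268
Vs = sqrt(15711947.6268) = 3963.83 m/s

3963.83


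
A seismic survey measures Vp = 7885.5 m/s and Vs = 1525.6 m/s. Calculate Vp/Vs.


Vp/Vs = 7885.5 / 1525.6
= 5.1688

5.1688


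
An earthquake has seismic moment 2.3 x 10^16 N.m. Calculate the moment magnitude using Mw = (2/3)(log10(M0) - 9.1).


log10(M0) = log10(2.3 x 10^16) = 16.3617
Mw = 2/3 * (16.3617 - 9.1)
= 2/3 * 7.2617
= 4.84

4.84


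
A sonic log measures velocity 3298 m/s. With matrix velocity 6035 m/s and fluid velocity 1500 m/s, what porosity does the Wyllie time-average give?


1/V - 1/Vm = 1/3298 - 1/6035 = 0.00013751
1/Vf - 1/Vm = 1/1500 - 1/6035 = 0.00050097
phi = 0.00013751 / 0.00050097 = 0.2745

0.2745


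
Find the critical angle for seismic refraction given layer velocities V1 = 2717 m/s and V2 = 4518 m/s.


V1/V2 = 2717/4518 = 0.601372
theta_c = arcsin(0.601372) = 36.9682 degrees

36.9682


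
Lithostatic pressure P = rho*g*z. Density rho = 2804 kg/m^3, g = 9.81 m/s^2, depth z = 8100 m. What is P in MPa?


P = rho * g * z / 1e6
= 2804 * 9.81 * 8100 / 1e6
= 222808644.0 / 1e6
= 222.8086 MPa

222.8086


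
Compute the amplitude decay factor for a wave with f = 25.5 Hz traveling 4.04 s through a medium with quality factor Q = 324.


pi*f*t/Q = pi*25.5*4.04/324 = 0.99891
A/A0 = exp(-0.99891) = 0.368281

0.368281


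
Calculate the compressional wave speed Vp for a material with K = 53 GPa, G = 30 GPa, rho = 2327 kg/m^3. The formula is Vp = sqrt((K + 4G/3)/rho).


First compute the effective modulus:
K + 4G/3 = 53e9 + 4*30e9/3 = 93000000000.0 Pa
Then divide by density:
93000000000.0 / 2327 = 39965620.9712 Pa/(kg/m^3)
Take the square root:
Vp = sqrt(39965620.9712) = 6321.84 m/s

6321.84


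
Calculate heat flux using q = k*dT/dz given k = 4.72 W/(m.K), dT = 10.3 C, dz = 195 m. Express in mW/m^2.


q = k * dT / dz * 1000
= 4.72 * 10.3 / 195 * 1000
= 0.249313 * 1000
= 249.3128 mW/m^2

249.3128


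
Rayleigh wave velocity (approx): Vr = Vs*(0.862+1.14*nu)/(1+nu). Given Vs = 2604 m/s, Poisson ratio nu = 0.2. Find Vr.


Numerator factor = 0.862 + 1.14*0.2 = 1.09
Denominator = 1 + 0.2 = 1.2
Vr = 2604 * 1.09 / 1.2 = 2365.3 m/s

2365.3


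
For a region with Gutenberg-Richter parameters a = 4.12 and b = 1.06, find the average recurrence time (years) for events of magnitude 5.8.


log10(N) = 4.12 - 1.06*5.8 = -2.028
N = 10^-2.028 = 0.009376
T = 1/N = 1/0.009376 = 106.6596 years

106.6596


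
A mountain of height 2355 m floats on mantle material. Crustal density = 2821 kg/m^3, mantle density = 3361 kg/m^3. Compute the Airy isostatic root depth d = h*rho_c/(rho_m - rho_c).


rho_m - rho_c = 3361 - 2821 = 540
d = 2355 * 2821 / 540
= 6643455 / 540
= 12302.69 m

12302.69


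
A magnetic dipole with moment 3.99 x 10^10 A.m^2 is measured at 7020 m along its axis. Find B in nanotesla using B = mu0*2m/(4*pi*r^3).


m = 3.99 x 10^10 = 39900000000 A.m^2
2m = 79800000000 A.m^2
r^3 = 7020^3 = 345948408000
B = (4pi*10^-7) * 79800000000 / (4*pi * 345948408000) * 1e9
= 100279.637503 / 4347315908375.54 * 1e9
= 23.067 nT

23.067


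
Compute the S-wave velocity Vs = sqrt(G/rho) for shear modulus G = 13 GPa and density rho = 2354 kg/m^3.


Convert G to Pa: G = 13e9 Pa
Compute G/rho = 13e9 / 2354 = 5522514.8683
Vs = sqrt(5522514.8683) = 2350.0 m/s

2350.0


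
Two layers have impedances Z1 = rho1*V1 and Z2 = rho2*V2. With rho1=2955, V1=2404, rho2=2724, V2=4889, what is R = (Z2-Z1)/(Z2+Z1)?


Z1 = 2955 * 2404 = 7103820
Z2 = 2724 * 4889 = 13317636
R = (13317636 - 7103820) / (13317636 + 7103820) = 6213816 / 20421456 = 0.3043

0.3043


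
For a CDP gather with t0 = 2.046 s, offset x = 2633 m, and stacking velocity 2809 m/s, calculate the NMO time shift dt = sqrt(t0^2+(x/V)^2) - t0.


x/Vnmo = 2633/2809 = 0.937344
(x/Vnmo)^2 = 0.878614
t0^2 = 4.186116
sqrt(4.186116 + 0.878614) = 2.250496
dt = 2.250496 - 2.046 = 0.204496

0.204496


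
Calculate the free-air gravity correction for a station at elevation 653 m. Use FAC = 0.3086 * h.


FAC = 0.3086 * h
= 0.3086 * 653
= 201.5158 mGal

201.5158


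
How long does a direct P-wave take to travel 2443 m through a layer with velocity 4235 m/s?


t = x / V
= 2443 / 4235
= 0.5769 s

0.5769


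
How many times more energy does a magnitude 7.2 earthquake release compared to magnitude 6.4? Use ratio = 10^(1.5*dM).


M2 - M1 = 7.2 - 6.4 = 0.8
1.5 * 0.8 = 1.2
ratio = 10^1.2 = 15.85

15.85


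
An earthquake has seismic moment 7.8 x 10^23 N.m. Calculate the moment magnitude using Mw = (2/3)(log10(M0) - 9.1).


log10(M0) = log10(7.8 x 10^23) = 23.8921
Mw = 2/3 * (23.8921 - 9.1)
= 2/3 * 14.7921
= 9.86

9.86


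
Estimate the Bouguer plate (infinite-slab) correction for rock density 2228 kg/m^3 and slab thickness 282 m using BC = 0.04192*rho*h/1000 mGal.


BC = 0.04192 * rho * h / 1000
= 0.04192 * 2228 * 282 / 1000
= 26.3382 mGal

26.3382


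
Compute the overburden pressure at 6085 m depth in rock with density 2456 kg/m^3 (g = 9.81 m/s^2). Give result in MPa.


P = rho * g * z / 1e6
= 2456 * 9.81 * 6085 / 1e6
= 146608095.6 / 1e6
= 146.6081 MPa

146.6081


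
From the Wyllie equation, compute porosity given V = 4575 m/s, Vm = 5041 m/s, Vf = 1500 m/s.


1/V - 1/Vm = 1/4575 - 1/5041 = 2.021e-05
1/Vf - 1/Vm = 1/1500 - 1/5041 = 0.00046829
phi = 2.021e-05 / 0.00046829 = 0.0431

0.0431


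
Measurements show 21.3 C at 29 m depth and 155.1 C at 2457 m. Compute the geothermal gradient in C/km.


dT = 155.1 - 21.3 = 133.8 C
dz = 2457 - 29 = 2428 m
gradient = dT/dz * 1000 = 133.8/2428 * 1000 = 55.1071 C/km

55.1071


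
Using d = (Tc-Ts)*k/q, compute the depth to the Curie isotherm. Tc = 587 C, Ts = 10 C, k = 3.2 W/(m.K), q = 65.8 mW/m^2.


T_Curie - T_surf = 587 - 10 = 577 C
Convert q to W/m^2: 65.8 mW/m^2 = 0.0658 W/m^2
d = 577 * 3.2 / 0.0658 = 28060.79 m

28060.79


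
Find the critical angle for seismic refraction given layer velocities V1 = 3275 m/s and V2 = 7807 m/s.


V1/V2 = 3275/7807 = 0.419495
theta_c = arcsin(0.419495) = 24.8027 degrees

24.8027


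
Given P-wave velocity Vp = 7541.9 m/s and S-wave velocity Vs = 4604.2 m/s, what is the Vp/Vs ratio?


Vp/Vs = 7541.9 / 4604.2
= 1.638

1.638


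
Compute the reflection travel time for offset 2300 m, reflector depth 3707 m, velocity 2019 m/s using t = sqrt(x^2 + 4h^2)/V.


x^2 + 4h^2 = 2300^2 + 4*3707^2 = 5290000 + 54967396 = 60257396
sqrt(60257396) = 7762.5638
t = 7762.5638 / 2019 = 3.8448 s

3.8448


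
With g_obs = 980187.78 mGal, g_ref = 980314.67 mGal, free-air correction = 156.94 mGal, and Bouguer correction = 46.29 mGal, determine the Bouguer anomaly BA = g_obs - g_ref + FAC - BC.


BA = g_obs - g_ref + FAC - BC
= 980187.78 - 980314.67 + 156.94 - 46.29
= -16.24 mGal

-16.24


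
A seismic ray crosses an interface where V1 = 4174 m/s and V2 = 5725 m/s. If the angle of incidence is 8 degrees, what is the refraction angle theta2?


sin(theta1) = sin(8 deg) = 0.139173
sin(theta2) = V2/V1 * sin(theta1) = 5725/4174 * 0.139173 = 0.190888
theta2 = arcsin(0.190888) = 11.0046 degrees

11.0046


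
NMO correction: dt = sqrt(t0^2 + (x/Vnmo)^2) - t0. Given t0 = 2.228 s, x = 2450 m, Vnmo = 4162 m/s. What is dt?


x/Vnmo = 2450/4162 = 0.588659
(x/Vnmo)^2 = 0.34652
t0^2 = 4.963984
sqrt(4.963984 + 0.34652) = 2.304453
dt = 2.304453 - 2.228 = 0.076453

0.076453


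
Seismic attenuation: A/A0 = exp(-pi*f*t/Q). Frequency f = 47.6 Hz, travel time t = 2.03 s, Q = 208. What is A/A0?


pi*f*t/Q = pi*47.6*2.03/208 = 1.459451
A/A0 = exp(-1.459451) = 0.232364

0.232364


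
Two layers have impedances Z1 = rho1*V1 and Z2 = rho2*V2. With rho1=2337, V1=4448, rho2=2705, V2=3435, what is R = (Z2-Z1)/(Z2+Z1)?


Z1 = 2337 * 4448 = 10394976
Z2 = 2705 * 3435 = 9291675
R = (9291675 - 10394976) / (9291675 + 10394976) = -1103301 / 19686651 = -0.056

-0.056


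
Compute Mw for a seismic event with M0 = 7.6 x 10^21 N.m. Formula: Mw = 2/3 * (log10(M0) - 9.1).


log10(M0) = log10(7.6 x 10^21) = 21.8808
Mw = 2/3 * (21.8808 - 9.1)
= 2/3 * 12.7808
= 8.52

8.52


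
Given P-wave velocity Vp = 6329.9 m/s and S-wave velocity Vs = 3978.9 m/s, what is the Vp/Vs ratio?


Vp/Vs = 6329.9 / 3978.9
= 1.5909

1.5909


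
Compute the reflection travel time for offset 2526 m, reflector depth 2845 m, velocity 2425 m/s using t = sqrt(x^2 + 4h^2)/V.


x^2 + 4h^2 = 2526^2 + 4*2845^2 = 6380676 + 32376100 = 38756776
sqrt(38756776) = 6225.494
t = 6225.494 / 2425 = 2.5672 s

2.5672


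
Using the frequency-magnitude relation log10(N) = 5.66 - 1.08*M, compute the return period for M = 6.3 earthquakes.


log10(N) = 5.66 - 1.08*6.3 = -1.144
N = 10^-1.144 = 0.071779
T = 1/N = 1/0.071779 = 13.9316 years

13.9316


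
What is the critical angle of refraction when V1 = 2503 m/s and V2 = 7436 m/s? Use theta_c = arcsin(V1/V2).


V1/V2 = 2503/7436 = 0.336606
theta_c = arcsin(0.336606) = 19.6702 degrees

19.6702


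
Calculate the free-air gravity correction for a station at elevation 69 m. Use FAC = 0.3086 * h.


FAC = 0.3086 * h
= 0.3086 * 69
= 21.2934 mGal

21.2934


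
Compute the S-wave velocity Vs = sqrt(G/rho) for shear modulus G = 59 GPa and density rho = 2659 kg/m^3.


Convert G to Pa: G = 59e9 Pa
Compute G/rho = 59e9 / 2659 = 22188792.7792
Vs = sqrt(22188792.7792) = 4710.5 m/s

4710.5


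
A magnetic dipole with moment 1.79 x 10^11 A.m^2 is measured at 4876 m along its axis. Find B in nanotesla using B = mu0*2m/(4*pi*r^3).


m = 1.79 x 10^11 = 179000000000 A.m^2
2m = 358000000000 A.m^2
r^3 = 4876^3 = 115928733376
B = (4pi*10^-7) * 358000000000 / (4*pi * 115928733376) * 1e9
= 449876.067994 / 1456803428456.05 * 1e9
= 308.8104 nT

308.8104


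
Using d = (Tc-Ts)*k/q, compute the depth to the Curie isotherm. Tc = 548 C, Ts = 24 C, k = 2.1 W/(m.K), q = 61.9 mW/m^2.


T_Curie - T_surf = 548 - 24 = 524 C
Convert q to W/m^2: 61.9 mW/m^2 = 0.0619 W/m^2
d = 524 * 2.1 / 0.0619 = 17777.06 m

17777.06


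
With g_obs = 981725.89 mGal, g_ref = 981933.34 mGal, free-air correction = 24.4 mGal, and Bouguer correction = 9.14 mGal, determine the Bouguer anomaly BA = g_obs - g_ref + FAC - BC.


BA = g_obs - g_ref + FAC - BC
= 981725.89 - 981933.34 + 24.4 - 9.14
= -192.19 mGal

-192.19


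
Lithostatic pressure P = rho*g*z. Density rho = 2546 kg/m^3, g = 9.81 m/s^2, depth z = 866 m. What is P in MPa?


P = rho * g * z / 1e6
= 2546 * 9.81 * 866 / 1e6
= 21629441.16 / 1e6
= 21.6294 MPa

21.6294


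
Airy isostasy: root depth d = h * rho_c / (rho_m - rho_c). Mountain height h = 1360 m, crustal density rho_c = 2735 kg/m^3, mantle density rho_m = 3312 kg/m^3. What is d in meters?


rho_m - rho_c = 3312 - 2735 = 577
d = 1360 * 2735 / 577
= 3719600 / 577
= 6446.45 m

6446.45


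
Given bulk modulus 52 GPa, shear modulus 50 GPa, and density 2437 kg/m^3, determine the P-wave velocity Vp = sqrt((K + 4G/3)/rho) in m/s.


First compute the effective modulus:
K + 4G/3 = 52e9 + 4*50e9/3 = 118666666666.67 Pa
Then divide by density:
118666666666.67 / 2437 = 48693749.1451 Pa/(kg/m^3)
Take the square root:
Vp = sqrt(48693749.1451) = 6978.09 m/s

6978.09


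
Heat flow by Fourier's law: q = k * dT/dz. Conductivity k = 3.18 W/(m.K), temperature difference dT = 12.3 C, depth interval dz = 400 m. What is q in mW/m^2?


q = k * dT / dz * 1000
= 3.18 * 12.3 / 400 * 1000
= 0.097785 * 1000
= 97.785 mW/m^2

97.785


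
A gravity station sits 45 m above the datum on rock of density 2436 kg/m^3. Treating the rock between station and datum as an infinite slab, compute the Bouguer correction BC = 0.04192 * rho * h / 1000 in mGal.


BC = 0.04192 * rho * h / 1000
= 0.04192 * 2436 * 45 / 1000
= 4.5953 mGal

4.5953


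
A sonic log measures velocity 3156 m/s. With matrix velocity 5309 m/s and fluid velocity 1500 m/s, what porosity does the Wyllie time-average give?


1/V - 1/Vm = 1/3156 - 1/5309 = 0.0001285
1/Vf - 1/Vm = 1/1500 - 1/5309 = 0.00047831
phi = 0.0001285 / 0.00047831 = 0.2687

0.2687


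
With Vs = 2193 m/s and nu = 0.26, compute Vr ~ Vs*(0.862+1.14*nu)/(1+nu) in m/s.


Numerator factor = 0.862 + 1.14*0.26 = 1.1584
Denominator = 1 + 0.26 = 1.26
Vr = 2193 * 1.1584 / 1.26 = 2016.17 m/s

2016.17


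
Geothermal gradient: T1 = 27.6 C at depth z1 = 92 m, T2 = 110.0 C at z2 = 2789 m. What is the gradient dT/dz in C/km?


dT = 110.0 - 27.6 = 82.4 C
dz = 2789 - 92 = 2697 m
gradient = dT/dz * 1000 = 82.4/2697 * 1000 = 30.5525 C/km

30.5525


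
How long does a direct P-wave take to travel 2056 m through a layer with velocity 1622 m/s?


t = x / V
= 2056 / 1622
= 1.2676 s

1.2676


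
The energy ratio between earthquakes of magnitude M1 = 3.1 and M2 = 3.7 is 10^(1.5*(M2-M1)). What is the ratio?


M2 - M1 = 3.7 - 3.1 = 0.6
1.5 * 0.6 = 0.9
ratio = 10^0.9 = 7.94

7.94


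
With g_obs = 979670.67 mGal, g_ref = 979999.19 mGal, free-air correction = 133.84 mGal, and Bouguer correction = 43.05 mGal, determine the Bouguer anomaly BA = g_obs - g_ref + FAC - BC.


BA = g_obs - g_ref + FAC - BC
= 979670.67 - 979999.19 + 133.84 - 43.05
= -237.73 mGal

-237.73


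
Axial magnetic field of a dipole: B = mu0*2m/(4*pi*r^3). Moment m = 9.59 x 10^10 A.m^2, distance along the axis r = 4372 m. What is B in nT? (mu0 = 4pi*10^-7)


m = 9.59 x 10^10 = 95900000000 A.m^2
2m = 191800000000 A.m^2
r^3 = 4372^3 = 83568086848
B = (4pi*10^-7) * 191800000000 / (4*pi * 83568086848) * 1e9
= 241022.988383 / 1050147550864.92 * 1e9
= 229.5135 nT

229.5135


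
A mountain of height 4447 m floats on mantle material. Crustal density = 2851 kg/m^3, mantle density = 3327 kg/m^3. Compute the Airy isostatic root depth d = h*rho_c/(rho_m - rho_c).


rho_m - rho_c = 3327 - 2851 = 476
d = 4447 * 2851 / 476
= 12678397 / 476
= 26635.29 m

26635.29


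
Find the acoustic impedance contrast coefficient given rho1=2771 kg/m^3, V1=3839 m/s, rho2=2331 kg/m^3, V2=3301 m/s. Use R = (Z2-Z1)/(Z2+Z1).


Z1 = 2771 * 3839 = 10637869
Z2 = 2331 * 3301 = 7694631
R = (7694631 - 10637869) / (7694631 + 10637869) = -2943238 / 18332500 = -0.1605

-0.1605


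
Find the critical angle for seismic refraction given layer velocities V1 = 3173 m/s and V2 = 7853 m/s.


V1/V2 = 3173/7853 = 0.404049
theta_c = arcsin(0.404049) = 23.8316 degrees

23.8316


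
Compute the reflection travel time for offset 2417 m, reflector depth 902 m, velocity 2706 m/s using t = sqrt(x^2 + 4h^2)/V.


x^2 + 4h^2 = 2417^2 + 4*902^2 = 5841889 + 3254416 = 9096305
sqrt(9096305) = 3016.0081
t = 3016.0081 / 2706 = 1.1146 s

1.1146


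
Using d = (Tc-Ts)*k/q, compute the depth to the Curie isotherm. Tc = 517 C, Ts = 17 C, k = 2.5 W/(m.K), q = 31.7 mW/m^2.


T_Curie - T_surf = 517 - 17 = 500 C
Convert q to W/m^2: 31.7 mW/m^2 = 0.0317 W/m^2
d = 500 * 2.5 / 0.0317 = 39432.18 m

39432.18


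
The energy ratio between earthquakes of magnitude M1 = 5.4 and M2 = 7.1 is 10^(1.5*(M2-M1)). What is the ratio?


M2 - M1 = 7.1 - 5.4 = 1.7
1.5 * 1.7 = 2.55
ratio = 10^2.55 = 354.81

354.81


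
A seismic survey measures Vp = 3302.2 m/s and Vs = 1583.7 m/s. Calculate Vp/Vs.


Vp/Vs = 3302.2 / 1583.7
= 2.0851

2.0851


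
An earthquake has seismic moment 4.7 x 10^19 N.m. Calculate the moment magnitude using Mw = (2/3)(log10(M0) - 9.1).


log10(M0) = log10(4.7 x 10^19) = 19.6721
Mw = 2/3 * (19.6721 - 9.1)
= 2/3 * 10.5721
= 7.05

7.05


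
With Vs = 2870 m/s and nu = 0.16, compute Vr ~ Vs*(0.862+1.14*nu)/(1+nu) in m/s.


Numerator factor = 0.862 + 1.14*0.16 = 1.0444
Denominator = 1 + 0.16 = 1.16
Vr = 2870 * 1.0444 / 1.16 = 2583.99 m/s

2583.99


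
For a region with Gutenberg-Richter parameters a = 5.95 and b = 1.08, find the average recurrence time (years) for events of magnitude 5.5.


log10(N) = 5.95 - 1.08*5.5 = 0.01
N = 10^0.01 = 1.023293
T = 1/N = 1/1.023293 = 0.9772 years

0.9772


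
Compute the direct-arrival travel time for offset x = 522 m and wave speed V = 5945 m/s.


t = x / V
= 522 / 5945
= 0.0878 s

0.0878


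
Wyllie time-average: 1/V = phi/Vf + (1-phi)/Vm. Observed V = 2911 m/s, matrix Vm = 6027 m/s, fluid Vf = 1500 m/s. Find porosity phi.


1/V - 1/Vm = 1/2911 - 1/6027 = 0.0001776
1/Vf - 1/Vm = 1/1500 - 1/6027 = 0.00050075
phi = 0.0001776 / 0.00050075 = 0.3547

0.3547


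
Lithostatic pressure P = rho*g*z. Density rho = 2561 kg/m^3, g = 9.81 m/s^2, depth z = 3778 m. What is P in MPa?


P = rho * g * z / 1e6
= 2561 * 9.81 * 3778 / 1e6
= 94916242.98 / 1e6
= 94.9162 MPa

94.9162


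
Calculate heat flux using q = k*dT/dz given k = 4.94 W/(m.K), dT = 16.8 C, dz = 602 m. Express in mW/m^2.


q = k * dT / dz * 1000
= 4.94 * 16.8 / 602 * 1000
= 0.13786 * 1000
= 137.8605 mW/m^2

137.8605


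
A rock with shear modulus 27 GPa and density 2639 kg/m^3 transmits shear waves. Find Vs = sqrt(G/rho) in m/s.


Convert G to Pa: G = 27e9 Pa
Compute G/rho = 27e9 / 2639 = 10231148.1622
Vs = sqrt(10231148.1622) = 3198.62 m/s

3198.62


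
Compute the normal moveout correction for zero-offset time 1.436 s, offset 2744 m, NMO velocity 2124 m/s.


x/Vnmo = 2744/2124 = 1.291902
(x/Vnmo)^2 = 1.669011
t0^2 = 2.062096
sqrt(2.062096 + 1.669011) = 1.931607
dt = 1.931607 - 1.436 = 0.495607

0.495607


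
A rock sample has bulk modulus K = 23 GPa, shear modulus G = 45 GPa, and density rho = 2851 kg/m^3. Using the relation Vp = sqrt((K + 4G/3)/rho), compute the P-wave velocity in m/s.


First compute the effective modulus:
K + 4G/3 = 23e9 + 4*45e9/3 = 83000000000.0 Pa
Then divide by density:
83000000000.0 / 2851 = 29112592.073 Pa/(kg/m^3)
Take the square root:
Vp = sqrt(29112592.073) = 5395.61 m/s

5395.61


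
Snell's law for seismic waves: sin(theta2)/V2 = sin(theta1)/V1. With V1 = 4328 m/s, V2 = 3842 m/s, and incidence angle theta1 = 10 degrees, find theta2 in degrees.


sin(theta1) = sin(10 deg) = 0.173648
sin(theta2) = V2/V1 * sin(theta1) = 3842/4328 * 0.173648 = 0.154149
theta2 = arcsin(0.154149) = 8.8674 degrees

8.8674


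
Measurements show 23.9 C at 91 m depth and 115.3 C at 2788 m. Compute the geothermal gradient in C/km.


dT = 115.3 - 23.9 = 91.4 C
dz = 2788 - 91 = 2697 m
gradient = dT/dz * 1000 = 91.4/2697 * 1000 = 33.8895 C/km

33.8895


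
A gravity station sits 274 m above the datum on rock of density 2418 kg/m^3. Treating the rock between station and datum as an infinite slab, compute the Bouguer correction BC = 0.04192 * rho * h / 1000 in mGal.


BC = 0.04192 * rho * h / 1000
= 0.04192 * 2418 * 274 / 1000
= 27.7733 mGal

27.7733


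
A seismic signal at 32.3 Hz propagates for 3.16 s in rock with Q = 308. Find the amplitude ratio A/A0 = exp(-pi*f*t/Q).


pi*f*t/Q = pi*32.3*3.16/308 = 1.041091
A/A0 = exp(-1.041091) = 0.353069

0.353069


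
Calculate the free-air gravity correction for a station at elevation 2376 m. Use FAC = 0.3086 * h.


FAC = 0.3086 * h
= 0.3086 * 2376
= 733.2336 mGal

733.2336


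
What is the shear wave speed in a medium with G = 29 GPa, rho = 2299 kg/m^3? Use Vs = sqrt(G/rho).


Convert G to Pa: G = 29e9 Pa
Compute G/rho = 29e9 / 2299 = 12614180.0783
Vs = sqrt(12614180.0783) = 3551.64 m/s

3551.64


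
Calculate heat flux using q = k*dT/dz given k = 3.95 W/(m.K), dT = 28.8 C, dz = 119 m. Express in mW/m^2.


q = k * dT / dz * 1000
= 3.95 * 28.8 / 119 * 1000
= 0.955966 * 1000
= 955.9664 mW/m^2

955.9664


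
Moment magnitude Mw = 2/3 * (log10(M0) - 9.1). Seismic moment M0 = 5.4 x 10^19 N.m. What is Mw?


log10(M0) = log10(5.4 x 10^19) = 19.7324
Mw = 2/3 * (19.7324 - 9.1)
= 2/3 * 10.6324
= 7.09

7.09


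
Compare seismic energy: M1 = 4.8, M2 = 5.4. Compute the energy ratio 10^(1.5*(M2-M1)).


M2 - M1 = 5.4 - 4.8 = 0.6
1.5 * 0.6 = 0.9
ratio = 10^0.9 = 7.94

7.94


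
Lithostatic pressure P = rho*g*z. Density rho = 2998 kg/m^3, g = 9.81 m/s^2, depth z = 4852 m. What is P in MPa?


P = rho * g * z / 1e6
= 2998 * 9.81 * 4852 / 1e6
= 142699163.76 / 1e6
= 142.6992 MPa

142.6992


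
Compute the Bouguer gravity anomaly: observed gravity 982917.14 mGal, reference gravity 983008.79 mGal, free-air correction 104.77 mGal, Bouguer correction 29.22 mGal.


BA = g_obs - g_ref + FAC - BC
= 982917.14 - 983008.79 + 104.77 - 29.22
= -16.1 mGal

-16.1


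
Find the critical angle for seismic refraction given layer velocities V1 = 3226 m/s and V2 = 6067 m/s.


V1/V2 = 3226/6067 = 0.531729
theta_c = arcsin(0.531729) = 32.1224 degrees

32.1224


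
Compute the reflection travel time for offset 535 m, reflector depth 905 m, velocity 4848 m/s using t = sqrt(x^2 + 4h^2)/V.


x^2 + 4h^2 = 535^2 + 4*905^2 = 286225 + 3276100 = 3562325
sqrt(3562325) = 1887.4122
t = 1887.4122 / 4848 = 0.3893 s

0.3893


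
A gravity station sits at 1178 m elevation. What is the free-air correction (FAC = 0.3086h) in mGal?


FAC = 0.3086 * h
= 0.3086 * 1178
= 363.5308 mGal

363.5308


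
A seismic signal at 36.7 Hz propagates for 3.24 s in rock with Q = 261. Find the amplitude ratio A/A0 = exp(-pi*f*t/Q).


pi*f*t/Q = pi*36.7*3.24/261 = 1.431266
A/A0 = exp(-1.431266) = 0.239006

0.239006


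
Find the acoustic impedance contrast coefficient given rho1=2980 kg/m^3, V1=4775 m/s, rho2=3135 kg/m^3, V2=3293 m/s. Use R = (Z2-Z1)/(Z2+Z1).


Z1 = 2980 * 4775 = 14229500
Z2 = 3135 * 3293 = 10323555
R = (10323555 - 14229500) / (10323555 + 14229500) = -3905945 / 24553055 = -0.1591

-0.1591


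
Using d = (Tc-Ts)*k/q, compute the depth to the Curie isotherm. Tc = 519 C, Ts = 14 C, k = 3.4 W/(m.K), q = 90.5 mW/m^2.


T_Curie - T_surf = 519 - 14 = 505 C
Convert q to W/m^2: 90.5 mW/m^2 = 0.0905 W/m^2
d = 505 * 3.4 / 0.0905 = 18972.38 m

18972.38


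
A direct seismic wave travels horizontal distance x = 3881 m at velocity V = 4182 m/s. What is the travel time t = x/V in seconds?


t = x / V
= 3881 / 4182
= 0.928 s

0.928


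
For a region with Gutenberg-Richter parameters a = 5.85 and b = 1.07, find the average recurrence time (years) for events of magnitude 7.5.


log10(N) = 5.85 - 1.07*7.5 = -2.175
N = 10^-2.175 = 0.006683
T = 1/N = 1/0.006683 = 149.6236 years

149.6236


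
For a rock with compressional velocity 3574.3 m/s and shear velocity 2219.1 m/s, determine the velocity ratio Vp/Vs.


Vp/Vs = 3574.3 / 2219.1
= 1.6107

1.6107


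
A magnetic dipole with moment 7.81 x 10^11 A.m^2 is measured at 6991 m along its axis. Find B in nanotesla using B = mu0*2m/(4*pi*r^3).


m = 7.81 x 10^11 = 781000000000 A.m^2
2m = 1562000000000 A.m^2
r^3 = 6991^3 = 341678700271
B = (4pi*10^-7) * 1562000000000 / (4*pi * 341678700271) * 1e9
= 1962867.089963 / 4293661178637.93 * 1e9
= 457.1546 nT

457.1546


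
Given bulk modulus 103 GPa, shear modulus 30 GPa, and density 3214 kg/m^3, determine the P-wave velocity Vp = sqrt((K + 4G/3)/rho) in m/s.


First compute the effective modulus:
K + 4G/3 = 103e9 + 4*30e9/3 = 143000000000.0 Pa
Then divide by density:
143000000000.0 / 3214 = 44492843.8083 Pa/(kg/m^3)
Take the square root:
Vp = sqrt(44492843.8083) = 6670.3 m/s

6670.3


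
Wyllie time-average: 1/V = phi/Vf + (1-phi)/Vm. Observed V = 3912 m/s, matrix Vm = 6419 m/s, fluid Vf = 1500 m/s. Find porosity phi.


1/V - 1/Vm = 1/3912 - 1/6419 = 9.984e-05
1/Vf - 1/Vm = 1/1500 - 1/6419 = 0.00051088
phi = 9.984e-05 / 0.00051088 = 0.1954

0.1954


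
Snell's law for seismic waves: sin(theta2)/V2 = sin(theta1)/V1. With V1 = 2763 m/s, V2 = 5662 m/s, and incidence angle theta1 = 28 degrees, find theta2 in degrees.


sin(theta1) = sin(28 deg) = 0.469472
sin(theta2) = V2/V1 * sin(theta1) = 5662/2763 * 0.469472 = 0.962051
theta2 = arcsin(0.962051) = 74.165 degrees

74.165


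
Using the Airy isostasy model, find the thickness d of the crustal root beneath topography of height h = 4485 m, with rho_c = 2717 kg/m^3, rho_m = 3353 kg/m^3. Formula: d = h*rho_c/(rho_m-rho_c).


rho_m - rho_c = 3353 - 2717 = 636
d = 4485 * 2717 / 636
= 12185745 / 636
= 19159.98 m

19159.98


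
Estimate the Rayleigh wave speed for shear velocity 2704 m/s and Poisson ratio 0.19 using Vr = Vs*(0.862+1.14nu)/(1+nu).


Numerator factor = 0.862 + 1.14*0.19 = 1.0786
Denominator = 1 + 0.19 = 1.19
Vr = 2704 * 1.0786 / 1.19 = 2450.87 m/s

2450.87


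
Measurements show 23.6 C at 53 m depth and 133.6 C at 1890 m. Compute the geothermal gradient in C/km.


dT = 133.6 - 23.6 = 110.0 C
dz = 1890 - 53 = 1837 m
gradient = dT/dz * 1000 = 110.0/1837 * 1000 = 59.8802 C/km

59.8802


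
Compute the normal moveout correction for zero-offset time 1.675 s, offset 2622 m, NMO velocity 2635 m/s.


x/Vnmo = 2622/2635 = 0.995066
(x/Vnmo)^2 = 0.990157
t0^2 = 2.805625
sqrt(2.805625 + 0.990157) = 1.948277
dt = 1.948277 - 1.675 = 0.273277

0.273277


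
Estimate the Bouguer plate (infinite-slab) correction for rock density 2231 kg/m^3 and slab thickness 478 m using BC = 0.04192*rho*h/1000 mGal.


BC = 0.04192 * rho * h / 1000
= 0.04192 * 2231 * 478 / 1000
= 44.7042 mGal

44.7042


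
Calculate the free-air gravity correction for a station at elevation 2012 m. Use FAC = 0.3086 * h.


FAC = 0.3086 * h
= 0.3086 * 2012
= 620.9032 mGal

620.9032


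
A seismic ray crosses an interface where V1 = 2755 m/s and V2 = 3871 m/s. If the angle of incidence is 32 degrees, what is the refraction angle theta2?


sin(theta1) = sin(32 deg) = 0.529919
sin(theta2) = V2/V1 * sin(theta1) = 3871/2755 * 0.529919 = 0.74458
theta2 = arcsin(0.74458) = 48.123 degrees

48.123


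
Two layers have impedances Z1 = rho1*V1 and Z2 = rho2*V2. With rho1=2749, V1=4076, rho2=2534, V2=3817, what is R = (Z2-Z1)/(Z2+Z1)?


Z1 = 2749 * 4076 = 11204924
Z2 = 2534 * 3817 = 9672278
R = (9672278 - 11204924) / (9672278 + 11204924) = -1532646 / 20877202 = -0.0734

-0.0734


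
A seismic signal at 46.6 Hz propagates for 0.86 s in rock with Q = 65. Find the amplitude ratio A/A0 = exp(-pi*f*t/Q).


pi*f*t/Q = pi*46.6*0.86/65 = 1.936961
A/A0 = exp(-1.936961) = 0.144141

0.144141


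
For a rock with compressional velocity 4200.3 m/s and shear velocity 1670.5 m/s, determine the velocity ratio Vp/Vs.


Vp/Vs = 4200.3 / 1670.5
= 2.5144

2.5144


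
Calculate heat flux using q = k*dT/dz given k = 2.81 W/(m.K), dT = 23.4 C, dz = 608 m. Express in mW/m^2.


q = k * dT / dz * 1000
= 2.81 * 23.4 / 608 * 1000
= 0.108148 * 1000
= 108.148 mW/m^2

108.148


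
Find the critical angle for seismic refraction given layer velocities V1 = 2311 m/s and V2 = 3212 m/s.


V1/V2 = 2311/3212 = 0.719489
theta_c = arcsin(0.719489) = 46.0123 degrees

46.0123


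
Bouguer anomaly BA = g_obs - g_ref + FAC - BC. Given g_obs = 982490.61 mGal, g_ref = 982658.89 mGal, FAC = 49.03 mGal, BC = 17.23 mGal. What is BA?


BA = g_obs - g_ref + FAC - BC
= 982490.61 - 982658.89 + 49.03 - 17.23
= -136.48 mGal

-136.48


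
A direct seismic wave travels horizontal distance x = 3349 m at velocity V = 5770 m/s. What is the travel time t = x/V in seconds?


t = x / V
= 3349 / 5770
= 0.5804 s

0.5804


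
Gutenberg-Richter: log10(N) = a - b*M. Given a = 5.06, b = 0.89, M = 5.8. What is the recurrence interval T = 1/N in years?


log10(N) = 5.06 - 0.89*5.8 = -0.102
N = 10^-0.102 = 0.790679
T = 1/N = 1/0.790679 = 1.2647 years

1.2647


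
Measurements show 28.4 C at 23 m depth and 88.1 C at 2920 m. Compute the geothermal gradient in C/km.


dT = 88.1 - 28.4 = 59.7 C
dz = 2920 - 23 = 2897 m
gradient = dT/dz * 1000 = 59.7/2897 * 1000 = 20.6075 C/km

20.6075


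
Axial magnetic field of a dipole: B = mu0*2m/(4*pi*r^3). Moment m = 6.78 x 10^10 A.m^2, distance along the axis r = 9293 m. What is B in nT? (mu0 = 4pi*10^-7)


m = 6.78 x 10^10 = 67800000000 A.m^2
2m = 135600000000 A.m^2
r^3 = 9293^3 = 802542076757
B = (4pi*10^-7) * 135600000000 / (4*pi * 802542076757) * 1e9
= 170399.985531 / 10085041170145.95 * 1e9
= 16.8963 nT

16.8963


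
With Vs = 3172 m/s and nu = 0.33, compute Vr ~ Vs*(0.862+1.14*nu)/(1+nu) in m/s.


Numerator factor = 0.862 + 1.14*0.33 = 1.2382
Denominator = 1 + 0.33 = 1.33
Vr = 3172 * 1.2382 / 1.33 = 2953.06 m/s

2953.06


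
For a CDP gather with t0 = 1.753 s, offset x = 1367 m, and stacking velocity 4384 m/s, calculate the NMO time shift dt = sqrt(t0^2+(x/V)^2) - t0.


x/Vnmo = 1367/4384 = 0.311816
(x/Vnmo)^2 = 0.097229
t0^2 = 3.073009
sqrt(3.073009 + 0.097229) = 1.780516
dt = 1.780516 - 1.753 = 0.027516

0.027516


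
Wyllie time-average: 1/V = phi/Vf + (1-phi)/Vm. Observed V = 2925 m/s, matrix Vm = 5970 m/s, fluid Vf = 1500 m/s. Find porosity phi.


1/V - 1/Vm = 1/2925 - 1/5970 = 0.00017438
1/Vf - 1/Vm = 1/1500 - 1/5970 = 0.00049916
phi = 0.00017438 / 0.00049916 = 0.3493

0.3493


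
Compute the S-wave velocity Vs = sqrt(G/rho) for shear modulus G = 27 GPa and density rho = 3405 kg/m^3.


Convert G to Pa: G = 27e9 Pa
Compute G/rho = 27e9 / 3405 = 7929515.4185
Vs = sqrt(7929515.4185) = 2815.94 m/s

2815.94


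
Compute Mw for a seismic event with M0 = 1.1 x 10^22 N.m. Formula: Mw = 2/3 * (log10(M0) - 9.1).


log10(M0) = log10(1.1 x 10^22) = 22.0414
Mw = 2/3 * (22.0414 - 9.1)
= 2/3 * 12.9414
= 8.63

8.63


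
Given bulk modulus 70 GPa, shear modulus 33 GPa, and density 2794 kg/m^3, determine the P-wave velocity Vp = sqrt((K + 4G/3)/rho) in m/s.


First compute the effective modulus:
K + 4G/3 = 70e9 + 4*33e9/3 = 114000000000.0 Pa
Then divide by density:
114000000000.0 / 2794 = 40801717.9671 Pa/(kg/m^3)
Take the square root:
Vp = sqrt(40801717.9671) = 6387.62 m/s

6387.62


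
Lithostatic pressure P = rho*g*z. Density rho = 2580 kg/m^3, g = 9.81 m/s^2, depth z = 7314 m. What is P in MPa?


P = rho * g * z / 1e6
= 2580 * 9.81 * 7314 / 1e6
= 185115877.2 / 1e6
= 185.1159 MPa

185.1159


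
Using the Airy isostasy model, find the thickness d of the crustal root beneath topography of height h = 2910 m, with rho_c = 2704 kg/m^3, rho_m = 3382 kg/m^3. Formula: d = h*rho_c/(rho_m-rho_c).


rho_m - rho_c = 3382 - 2704 = 678
d = 2910 * 2704 / 678
= 7868640 / 678
= 11605.66 m

11605.66


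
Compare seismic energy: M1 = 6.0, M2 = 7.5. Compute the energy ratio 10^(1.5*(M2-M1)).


M2 - M1 = 7.5 - 6.0 = 1.5
1.5 * 1.5 = 2.25
ratio = 10^2.25 = 177.83

177.83


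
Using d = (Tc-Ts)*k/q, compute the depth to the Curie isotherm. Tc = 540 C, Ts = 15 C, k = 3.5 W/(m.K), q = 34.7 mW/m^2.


T_Curie - T_surf = 540 - 15 = 525 C
Convert q to W/m^2: 34.7 mW/m^2 = 0.0347 W/m^2
d = 525 * 3.5 / 0.0347 = 52953.89 m

52953.89


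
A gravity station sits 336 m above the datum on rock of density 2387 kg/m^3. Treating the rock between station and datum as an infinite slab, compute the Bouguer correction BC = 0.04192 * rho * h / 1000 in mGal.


BC = 0.04192 * rho * h / 1000
= 0.04192 * 2387 * 336 / 1000
= 33.6212 mGal

33.6212


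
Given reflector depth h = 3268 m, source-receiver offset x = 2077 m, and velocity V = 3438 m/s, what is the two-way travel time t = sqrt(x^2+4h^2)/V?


x^2 + 4h^2 = 2077^2 + 4*3268^2 = 4313929 + 42719296 = 47033225
sqrt(47033225) = 6858.0774
t = 6858.0774 / 3438 = 1.9948 s

1.9948


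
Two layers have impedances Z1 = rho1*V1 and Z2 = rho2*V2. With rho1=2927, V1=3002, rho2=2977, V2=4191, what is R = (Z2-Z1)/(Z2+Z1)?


Z1 = 2927 * 3002 = 8786854
Z2 = 2977 * 4191 = 12476607
R = (12476607 - 8786854) / (12476607 + 8786854) = 3689753 / 21263461 = 0.1735

0.1735


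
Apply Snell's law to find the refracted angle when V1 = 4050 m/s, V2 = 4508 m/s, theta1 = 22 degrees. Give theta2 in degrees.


sin(theta1) = sin(22 deg) = 0.374607
sin(theta2) = V2/V1 * sin(theta1) = 4508/4050 * 0.374607 = 0.41697
theta2 = arcsin(0.41697) = 24.6434 degrees

24.6434


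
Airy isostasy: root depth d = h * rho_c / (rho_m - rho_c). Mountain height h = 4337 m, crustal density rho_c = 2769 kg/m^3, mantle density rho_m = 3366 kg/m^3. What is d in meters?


rho_m - rho_c = 3366 - 2769 = 597
d = 4337 * 2769 / 597
= 12009153 / 597
= 20115.83 m

20115.83


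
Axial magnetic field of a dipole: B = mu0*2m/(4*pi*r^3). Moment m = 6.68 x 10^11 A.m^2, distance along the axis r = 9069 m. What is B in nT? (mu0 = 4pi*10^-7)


m = 6.68 x 10^11 = 668000000000 A.m^2
2m = 1336000000000 A.m^2
r^3 = 9069^3 = 745895875509
B = (4pi*10^-7) * 1336000000000 / (4*pi * 745895875509) * 1e9
= 1678867.114078 / 9373204011368.01 * 1e9
= 179.1135 nT

179.1135


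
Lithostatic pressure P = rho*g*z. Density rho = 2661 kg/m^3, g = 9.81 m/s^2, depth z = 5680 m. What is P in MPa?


P = rho * g * z / 1e6
= 2661 * 9.81 * 5680 / 1e6
= 148273048.8 / 1e6
= 148.273 MPa

148.273


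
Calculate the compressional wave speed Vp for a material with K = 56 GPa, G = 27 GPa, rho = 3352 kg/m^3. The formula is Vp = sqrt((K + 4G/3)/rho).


First compute the effective modulus:
K + 4G/3 = 56e9 + 4*27e9/3 = 92000000000.0 Pa
Then divide by density:
92000000000.0 / 3352 = 27446300.716 Pa/(kg/m^3)
Take the square root:
Vp = sqrt(27446300.716) = 5238.92 m/s

5238.92


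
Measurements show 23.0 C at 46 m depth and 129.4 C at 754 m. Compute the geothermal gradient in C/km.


dT = 129.4 - 23.0 = 106.4 C
dz = 754 - 46 = 708 m
gradient = dT/dz * 1000 = 106.4/708 * 1000 = 150.2825 C/km

150.2825
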